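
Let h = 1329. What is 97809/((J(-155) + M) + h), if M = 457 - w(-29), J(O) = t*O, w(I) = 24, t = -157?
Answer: 32603/8699 ≈ 3.7479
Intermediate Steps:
J(O) = -157*O
M = 433 (M = 457 - 1*24 = 457 - 24 = 433)
97809/((J(-155) + M) + h) = 97809/((-157*(-155) + 433) + 1329) = 97809/((24335 + 433) + 1329) = 97809/(24768 + 1329) = 97809/26097 = 97809*(1/26097) = 32603/8699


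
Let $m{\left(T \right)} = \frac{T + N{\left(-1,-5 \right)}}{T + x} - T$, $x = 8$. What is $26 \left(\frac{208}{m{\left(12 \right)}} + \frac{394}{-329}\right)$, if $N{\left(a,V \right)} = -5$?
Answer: $- \frac{37971492}{76657} \approx -495.34$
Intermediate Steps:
$m{\left(T \right)} = - T + \frac{-5 + T}{8 + T}$ ($m{\left(T \right)} = \frac{T - 5}{T + 8} - T = \frac{-5 + T}{8 + T} - T = - T + \frac{-5 + T}{8 + T}$)
$26 \left(\frac{208}{m{\left(12 \right)}} + \frac{394}{-329}\right) = 26 \left(\frac{208}{\frac{1}{8 + 12} \left(-5 - 12^{2} - 84\right)} + \frac{394}{-329}\right) = 26 \left(\frac{208}{\frac{1}{20} \left(-5 - 144 - 84\right)} + 394 \left(- \frac{1}{329}\right)\right) = 26 \left(\frac{208}{\frac{1}{20} \left(-5 - 144 - 84\right)} - \frac{394}{329}\right) = 26 \left(\frac{208}{\frac{1}{20} \left(-233\right)} - \frac{394}{329}\right) = 26 \left(\frac{208}{- \frac{233}{20}} - \frac{394}{329}\right) = 26 \left(208 \left(- \frac{20}{233}\right) - \frac{394}{329}\right) = 26 \left(- \frac{4160}{233} - \frac{394}{329}\right) = 26 \left(- \frac{1460442}{76657}\right) = - \frac{37971492}{76657}$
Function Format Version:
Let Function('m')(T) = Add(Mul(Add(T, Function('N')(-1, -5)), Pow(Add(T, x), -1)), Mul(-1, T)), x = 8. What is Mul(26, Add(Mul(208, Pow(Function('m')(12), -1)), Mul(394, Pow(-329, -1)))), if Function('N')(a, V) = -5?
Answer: Rational(-37971492, 76657) ≈ -495.34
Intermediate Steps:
Function('m')(T) = Add(Mul(-1, T), Mul(Pow(Add(8, T), -1), Add(-5, T))) (Function('m')(T) = Add(Mul(Add(T, -5), Pow(Add(T, 8), -1)), Mul(-1, T)) = Add(Mul(Add(-5, T), Pow(Add(8, T), -1)), Mul(-1, T)) = Add(Mul(Pow(Add(8, T), -1), Add(-5, T)), Mul(-1, T)) = Add(Mul(-1, T), Mul(Pow(Add(8, T), -1), Add(-5, T))))
Mul(26, Add(Mul(208, Pow(Function('m')(12), -1)), Mul(394, Pow(-329, -1)))) = Mul(26, Add(Mul(208, Pow(Mul(Pow(Add(8, 12), -1), Add(-5, Mul(-1, Pow(12, 2)), Mul(-7, 12))), -1)), Mul(394, Pow(-329, -1)))) = Mul(26, Add(Mul(208, Pow(Mul(Pow(20, -1), Add(-5, Mul(-1, 144), -84)), -1)), Mul(394, Rational(-1, 329)))) = Mul(26, Add(Mul(208, Pow(Mul(Rational(1, 20), Add(-5, -144, -84)), -1)), Rational(-394, 329))) = Mul(26, Add(Mul(208, Pow(Mul(Rational(1, 20), -233), -1)), Rational(-394, 329))) = Mul(26, Add(Mul(208, Pow(Rational(-233, 20), -1)), Rational(-394, 329))) = Mul(26, Add(Mul(208, Rational(-20, 233)), Rational(-394, 329))) = Mul(26, Add(Rational(-4160, 233), Rational(-394, 329))) = Mul(26, Rational(-1460442, 76657)) = Rational(-37971492, 76657)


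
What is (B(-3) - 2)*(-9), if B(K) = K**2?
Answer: -63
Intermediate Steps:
(B(-3) - 2)*(-9) = ((-3)**2 - 2)*(-9) = (9 - 2)*(-9) = 7*(-9) = -63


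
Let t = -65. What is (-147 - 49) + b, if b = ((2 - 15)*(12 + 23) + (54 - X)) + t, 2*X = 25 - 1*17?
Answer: -666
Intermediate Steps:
X = 4 (X = (25 - 1*17)/2 = (25 - 17)/2 = (½)*8 = 4)
b = -470 (b = ((2 - 15)*(12 + 23) + (54 - 1*4)) - 65 = (-13*35 + (54 - 4)) - 65 = (-455 + 50) - 65 = -405 - 65 = -470)
(-147 - 49) + b = (-147 - 49) - 470 = -196 - 470 = -666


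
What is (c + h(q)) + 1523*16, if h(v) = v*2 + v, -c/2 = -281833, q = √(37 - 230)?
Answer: 588034 + 3*I*√193 ≈ 5.8803e+5 + 41.677*I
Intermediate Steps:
q = I*√193 (q = √(-193) = I*√193 ≈ 13.892*I)
c = 563666 (c = -2*(-281833) = 563666)
h(v) = 3*v (h(v) = 2*v + v = 3*v)
(c + h(q)) + 1523*16 = (563666 + 3*(I*√193)) + 1523*16 = (563666 + 3*I*√193) + 24368 = 588034 + 3*I*√193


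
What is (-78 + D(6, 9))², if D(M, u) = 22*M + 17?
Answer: 5041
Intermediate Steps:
D(M, u) = 17 + 22*M
(-78 + D(6, 9))² = (-78 + (17 + 22*6))² = (-78 + (17 + 132))² = (-78 + 149)² = 71² = 5041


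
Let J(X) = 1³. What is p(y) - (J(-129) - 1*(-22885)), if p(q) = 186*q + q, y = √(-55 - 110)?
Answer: -22886 + 187*I*√165 ≈ -22886.0 + 2402.1*I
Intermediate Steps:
J(X) = 1
y = I*√165 (y = √(-165) = I*√165 ≈ 12.845*I)
p(q) = 187*q
p(y) - (J(-129) - 1*(-22885)) = 187*(I*√165) - (1 - 1*(-22885)) = 187*I*√165 - (1 + 22885) = 187*I*√165 - 1*22886 = 187*I*√165 - 22886 = -22886 + 187*I*√165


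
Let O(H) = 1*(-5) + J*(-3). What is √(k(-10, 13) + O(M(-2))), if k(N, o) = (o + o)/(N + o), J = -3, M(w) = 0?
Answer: √114/3 ≈ 3.5590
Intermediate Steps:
k(N, o) = 2*o/(N + o) (k(N, o) = (2*o)/(N + o) = 2*o/(N + o))
O(H) = 4 (O(H) = 1*(-5) - 3*(-3) = -5 + 9 = 4)
√(k(-10, 13) + O(M(-2))) = √(2*13/(-10 + 13) + 4) = √(2*13/3 + 4) = √(2*13*(⅓) + 4) = √(26/3 + 4) = √(38/3) = √114/3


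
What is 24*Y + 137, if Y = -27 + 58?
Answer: 881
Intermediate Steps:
Y = 31
24*Y + 137 = 24*31 + 137 = 744 + 137 = 881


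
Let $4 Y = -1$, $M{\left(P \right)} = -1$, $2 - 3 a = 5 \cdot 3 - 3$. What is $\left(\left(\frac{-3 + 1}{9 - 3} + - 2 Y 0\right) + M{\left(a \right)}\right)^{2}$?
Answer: $\frac{16}{9} \approx 1.7778$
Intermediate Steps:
$a = - \frac{10}{3}$ ($a = \frac{2}{3} - \frac{5 \cdot 3 - 3}{3} = \frac{2}{3} - \frac{15 - 3}{3} = \frac{2}{3} - 4 = - \frac{10}{3} \approx -3.3333$)
$Y = - \frac{1}{4}$ ($Y = \frac{1}{4} \left(-1\right) = - \frac{1}{4} \approx -0.25$)
$\left(\left(\frac{-3 + 1}{9 - 3} + - 2 Y 0\right) + M{\left(a \right)}\right)^{2} = \left(\left(\frac{-3 + 1}{9 - 3} + \left(-2\right) \left(- \frac{1}{4}\right) 0\right) - 1\right)^{2} = \left(\left(- \frac{2}{6} + \frac{1}{2} \cdot 0\right) - 1\right)^{2} = \left(\left(\left(-2\right) \frac{1}{6} + 0\right) - 1\right)^{2} = \left(\left(- \frac{1}{3} + 0\right) - 1\right)^{2} = \left(- \frac{1}{3} - 1\right)^{2} = \left(- \frac{4}{3}\right)^{2} = \frac{16}{9}$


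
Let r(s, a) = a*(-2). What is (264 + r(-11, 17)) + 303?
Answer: 533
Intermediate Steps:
r(s, a) = -2*a
(264 + r(-11, 17)) + 303 = (264 - 2*17) + 303 = (264 - 34) + 303 = 230 + 303 = 533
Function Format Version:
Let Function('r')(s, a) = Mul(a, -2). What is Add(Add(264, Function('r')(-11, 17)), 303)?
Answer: 533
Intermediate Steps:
Function('r')(s, a) = Mul(-2, a)
Add(Add(264, Function('r')(-11, 17)), 303) = Add(Add(264, Mul(-2, 17)), 303) = Add(Add(264, -34), 303) = Add(230, 303) = 533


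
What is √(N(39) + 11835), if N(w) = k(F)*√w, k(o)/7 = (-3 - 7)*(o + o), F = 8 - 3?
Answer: √(11835 - 700*√39) ≈ 86.392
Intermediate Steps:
F = 5
k(o) = -140*o (k(o) = 7*((-3 - 7)*(o + o)) = 7*(-20*o) = -140*o)
N(w) = -700*√w (N(w) = (-140*5)*√w = -700*√w)
√(N(39) + 11835) = √(-700*√39 + 11835) = √(11835 - 700*√39)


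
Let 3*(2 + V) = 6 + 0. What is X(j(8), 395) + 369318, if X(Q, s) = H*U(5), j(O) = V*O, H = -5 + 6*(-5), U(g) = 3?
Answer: 369213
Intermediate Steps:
V = 0 (V = -2 + (6 + 0)/3 = -2 + (1/3)*6 = -2 + 2 = 0)
H = -35 (H = -5 - 30 = -35)
j(O) = 0 (j(O) = 0*O = 0)
X(Q, s) = -105 (X(Q, s) = -35*3 = -105)
X(j(8), 395) + 369318 = -105 + 369318 = 369213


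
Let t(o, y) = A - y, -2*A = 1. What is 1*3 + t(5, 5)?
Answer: -5/2 ≈ -2.5000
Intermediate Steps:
A = -½ (A = -½*1 = -½ ≈ -0.50000)
t(o, y) = -½ - y
1*3 + t(5, 5) = 1*3 + (-½ - 1*5) = 3 + (-½ - 5) = 3 - 11/2 = -5/2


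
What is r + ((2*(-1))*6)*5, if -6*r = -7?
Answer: -353/6 ≈ -58.833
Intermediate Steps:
r = 7/6 (r = -⅙*(-7) = 7/6 ≈ 1.1667)
r + ((2*(-1))*6)*5 = 7/6 + ((2*(-1))*6)*5 = 7/6 - 2*6*5 = 7/6 - 12*5 = 7/6 - 60 = -353/6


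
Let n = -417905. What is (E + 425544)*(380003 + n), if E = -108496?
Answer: -12016753296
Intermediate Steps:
(E + 425544)*(380003 + n) = (-108496 + 425544)*(380003 - 417905) = 317048*(-37902) = -12016753296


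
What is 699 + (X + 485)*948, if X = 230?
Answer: 678519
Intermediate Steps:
699 + (X + 485)*948 = 699 + (230 + 485)*948 = 699 + 715*948 = 699 + 677820 = 678519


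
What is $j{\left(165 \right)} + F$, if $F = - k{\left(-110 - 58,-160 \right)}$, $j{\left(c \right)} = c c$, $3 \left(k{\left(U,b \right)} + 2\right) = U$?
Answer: $27283$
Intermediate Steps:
$k{\left(U,b \right)} = -2 + \frac{U}{3}$
$j{\left(c \right)} = c^{2}$
$F = 58$ ($F = - (-2 + \frac{-110 - 58}{3}) = - (-2 + \frac{1}{3} \left(-168\right)) = - (-2 - 56) = \left(-1\right) \left(-58\right) = 58$)
$j{\left(165 \right)} + F = 165^{2} + 58 = 27225 + 58 = 27283$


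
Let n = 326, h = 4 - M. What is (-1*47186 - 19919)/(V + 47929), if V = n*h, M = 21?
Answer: -67105/42387 ≈ -1.5832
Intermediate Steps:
h = -17 (h = 4 - 1*21 = 4 - 21 = -17)
V = -5542 (V = 326*(-17) = -5542)
(-1*47186 - 19919)/(V + 47929) = (-1*47186 - 19919)/(-5542 + 47929) = (-47186 - 19919)/42387 = -67105*1/42387 = -67105/42387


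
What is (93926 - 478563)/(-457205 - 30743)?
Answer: 384637/487948 ≈ 0.78827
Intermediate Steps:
(93926 - 478563)/(-457205 - 30743) = -384637/(-487948) = -384637*(-1/487948) = 384637/487948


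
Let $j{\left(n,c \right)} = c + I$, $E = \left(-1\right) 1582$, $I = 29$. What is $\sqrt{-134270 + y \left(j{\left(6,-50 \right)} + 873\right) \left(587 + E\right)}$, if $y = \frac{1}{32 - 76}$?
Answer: $\frac{i \sqrt{13915385}}{11} \approx 339.12 i$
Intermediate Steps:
$y = - \frac{1}{44}$ ($y = \frac{1}{-44} = - \frac{1}{44} \approx -0.022727$)
$E = -1582$
$j{\left(n,c \right)} = 29 + c$ ($j{\left(n,c \right)} = c + 29 = 29 + c$)
$\sqrt{-134270 + y \left(j{\left(6,-50 \right)} + 873\right) \left(587 + E\right)} = \sqrt{-134270 - \frac{\left(\left(29 - 50\right) + 873\right) \left(587 - 1582\right)}{44}} = \sqrt{-134270 - \frac{\left(-21 + 873\right) \left(-995\right)}{44}} = \sqrt{-134270 - \frac{852 \left(-995\right)}{44}} = \sqrt{-134270 - - \frac{211935}{11}} = \sqrt{-134270 + \frac{211935}{11}} = \sqrt{- \frac{1265035}{11}} = \frac{i \sqrt{13915385}}{11}$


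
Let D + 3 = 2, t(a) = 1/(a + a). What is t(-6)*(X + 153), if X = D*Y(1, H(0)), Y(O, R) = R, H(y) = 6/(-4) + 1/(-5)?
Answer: -1547/120 ≈ -12.892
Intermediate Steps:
t(a) = 1/(2*a)
H(y) = -17/10 (H(y) = 6*(-¼) + 1*(-⅕) = -3/2 - ⅕ = -17/10)
D = -1 (D = -3 + 2 = -1)
X = 17/10 (X = -1*(-17/10) = 17/10 ≈ 1.7000)
t(-6)*(X + 153) = ((½)/(-6))*(17/10 + 153) = ((½)*(-⅙))*(1547/10) = -1/12*1547/10 = -1547/120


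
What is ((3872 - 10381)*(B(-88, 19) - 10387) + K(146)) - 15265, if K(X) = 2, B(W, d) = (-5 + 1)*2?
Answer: 67645792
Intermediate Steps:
B(W, d) = -8 (B(W, d) = -4*2 = -8)
((3872 - 10381)*(B(-88, 19) - 10387) + K(146)) - 15265 = ((3872 - 10381)*(-8 - 10387) + 2) - 15265 = (-6509*(-10395) + 2) - 15265 = (67661055 + 2) - 15265 = 67661057 - 15265 = 67645792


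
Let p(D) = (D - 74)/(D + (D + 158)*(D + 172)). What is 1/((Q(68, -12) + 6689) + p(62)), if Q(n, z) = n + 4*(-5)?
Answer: 25771/173619221 ≈ 0.00014843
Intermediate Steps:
Q(n, z) = -20 + n (Q(n, z) = n - 20 = -20 + n)
p(D) = (-74 + D)/(D + (158 + D)*(172 + D))
1/((Q(68, -12) + 6689) + p(62)) = 1/(((-20 + 68) + 6689) + (-74 + 62)/(27176 + 62**2 + 331*62)) = 1/((48 + 6689) - 12/(27176 + 3844 + 20522)) = 1/(6737 - 12/51542) = 1/(6737 + (1/51542)*(-12)) = 1/(6737 - 6/25771) = 1/(173619221/25771) = 25771/173619221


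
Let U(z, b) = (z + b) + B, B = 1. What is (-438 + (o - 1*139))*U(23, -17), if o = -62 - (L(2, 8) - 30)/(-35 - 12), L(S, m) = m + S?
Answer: -210371/47 ≈ -4476.0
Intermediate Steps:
L(S, m) = S + m
U(z, b) = 1 + b + z (U(z, b) = (z + b) + 1 = (b + z) + 1 = 1 + b + z)
o = -2934/47 (o = -62 - ((2 + 8) - 30)/(-35 - 12) = -62 - (10 - 30)/(-47) = -62 - (-20)*(-1)/47 = -62 - 1*20/47 = -62 - 20/47 = -2934/47 ≈ -62.426)
(-438 + (o - 1*139))*U(23, -17) = (-438 + (-2934/47 - 1*139))*(1 - 17 + 23) = (-438 + (-2934/47 - 139))*7 = (-438 - 9467/47)*7 = -30053/47*7 = -210371/47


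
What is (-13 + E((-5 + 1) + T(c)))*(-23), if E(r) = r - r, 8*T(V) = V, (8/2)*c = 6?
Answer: 299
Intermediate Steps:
c = 3/2 (c = (¼)*6 = 3/2 ≈ 1.5000)
T(V) = V/8
E(r) = 0
(-13 + E((-5 + 1) + T(c)))*(-23) = (-13 + 0)*(-23) = -13*(-23) = 299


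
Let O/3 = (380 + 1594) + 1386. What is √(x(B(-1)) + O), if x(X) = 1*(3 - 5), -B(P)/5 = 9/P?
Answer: √10078 ≈ 100.39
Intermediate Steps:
B(P) = -45/P
O = 10080 (O = 3*((380 + 1594) + 1386) = 3*(1974 + 1386) = 3*3360 = 10080)
x(X) = -2 (x(X) = 1*(-2) = -2)
√(x(B(-1)) + O) = √(-2 + 10080) = √10078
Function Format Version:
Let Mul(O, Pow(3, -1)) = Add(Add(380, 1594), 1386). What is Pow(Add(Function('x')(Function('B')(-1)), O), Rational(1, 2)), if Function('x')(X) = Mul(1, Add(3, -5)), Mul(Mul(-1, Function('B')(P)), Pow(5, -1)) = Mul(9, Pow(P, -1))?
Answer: Pow(10078, Rational(1, 2)) ≈ 100.39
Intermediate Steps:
Function('B')(P) = Mul(-45, Pow(P, -1)) (Function('B')(P) = Mul(-5, Mul(9, Pow(P, -1))) = Mul(-45, Pow(P, -1)))
O = 10080 (O = Mul(3, Add(Add(380, 1594), 1386)) = Mul(3, Add(1974, 1386)) = Mul(3, 3360) = 10080)
Function('x')(X) = -2 (Function('x')(X) = Mul(1, -2) = -2)
Pow(Add(Function('x')(Function('B')(-1)), O), Rational(1, 2)) = Pow(Add(-2, 10080), Rational(1, 2)) = Pow(10078, Rational(1, 2))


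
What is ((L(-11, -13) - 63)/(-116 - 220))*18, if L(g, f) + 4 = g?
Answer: 117/28 ≈ 4.1786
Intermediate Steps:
L(g, f) = -4 + g
((L(-11, -13) - 63)/(-116 - 220))*18 = (((-4 - 11) - 63)/(-116 - 220))*18 = ((-15 - 63)/(-336))*18 = -78*(-1/336)*18 = (13/56)*18 = 117/28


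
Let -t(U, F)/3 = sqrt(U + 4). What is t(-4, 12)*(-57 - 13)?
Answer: 0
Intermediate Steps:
t(U, F) = -3*sqrt(4 + U) (t(U, F) = -3*sqrt(U + 4) = -3*sqrt(4 + U))
t(-4, 12)*(-57 - 13) = (-3*sqrt(4 - 4))*(-57 - 13) = -3*sqrt(0)*(-70) = -3*0*(-70) = 0*(-70) = 0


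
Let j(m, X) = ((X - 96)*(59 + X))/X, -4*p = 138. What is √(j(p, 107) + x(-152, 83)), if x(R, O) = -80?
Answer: I*√720538/107 ≈ 7.9331*I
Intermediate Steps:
p = -69/2 (p = -¼*138 = -69/2 ≈ -34.500)
j(m, X) = (-96 + X)*(59 + X)/X (j(m, X) = ((-96 + X)*(59 + X))/X = (-96 + X)*(59 + X)/X)
√(j(p, 107) + x(-152, 83)) = √((-37 + 107 - 5664/107) - 80) = √(1826/107 - 80) = √(-6734/107) = I*√720538/107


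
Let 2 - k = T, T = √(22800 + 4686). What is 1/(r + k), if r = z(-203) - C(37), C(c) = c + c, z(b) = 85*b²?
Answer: 3502693/12268858224763 + 3*√3054/12268858224763 ≈ 2.8551e-7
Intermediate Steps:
C(c) = 2*c
T = 3*√3054 (T = √27486 = 3*√3054 ≈ 165.79)
r = 3502691 (r = 85*(-203)² - 2*37 = 85*41209 - 1*74 = 3502765 - 74 = 3502691)
k = 2 - 3*√3054 ≈ -163.79
1/(r + k) = 1/(3502691 + (2 - 3*√3054)) = 1/(3502693 - 3*√3054)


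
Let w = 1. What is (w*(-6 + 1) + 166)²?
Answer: 25921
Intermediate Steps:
(w*(-6 + 1) + 166)² = (1*(-6 + 1) + 166)² = (1*(-5) + 166)² = (-5 + 166)² = 161² = 25921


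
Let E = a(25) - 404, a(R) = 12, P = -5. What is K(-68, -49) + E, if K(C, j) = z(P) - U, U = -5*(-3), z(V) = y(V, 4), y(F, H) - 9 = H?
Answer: -394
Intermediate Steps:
y(F, H) = 9 + H
z(V) = 13 (z(V) = 9 + 4 = 13)
U = 15
E = -392 (E = 12 - 404 = -392)
K(C, j) = -2 (K(C, j) = 13 - 1*15 = 13 - 15 = -2)
K(-68, -49) + E = -2 - 392 = -394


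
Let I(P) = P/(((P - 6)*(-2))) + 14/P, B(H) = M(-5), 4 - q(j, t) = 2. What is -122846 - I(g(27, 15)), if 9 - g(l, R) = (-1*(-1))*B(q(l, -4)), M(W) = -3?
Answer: -737077/6 ≈ -1.2285e+5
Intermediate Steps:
q(j, t) = 2 (q(j, t) = 4 - 1*2 = 4 - 2 = 2)
B(H) = -3
g(l, R) = 12 (g(l, R) = 9 - (-1*(-1))*(-3) = 9 - (-3) = 9 - 1*(-3) = 9 + 3 = 12)
I(P) = 14/P + P/(12 - 2*P) (I(P) = P/(((-6 + P)*(-2))) + 14/P = P/(12 - 2*P) + 14/P = 14/P + P/(12 - 2*P))
-122846 - I(g(27, 15)) = -122846 - (-168 - 1*12² + 28*12)/(2*12*(-6 + 12)) = -122846 - (-168 - 1*144 + 336)/(2*12*6) = -122846 - (-168 - 144 + 336)/(2*12*6) = -122846 - 24/(2*12*6) = -122846 - 1*⅙ = -122846 - ⅙ = -737077/6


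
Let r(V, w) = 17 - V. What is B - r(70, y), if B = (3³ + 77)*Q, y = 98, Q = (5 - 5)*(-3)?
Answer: 53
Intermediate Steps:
Q = 0 (Q = 0*(-3) = 0)
B = 0 (B = (3³ + 77)*0 = (27 + 77)*0 = 104*0 = 0)
B - r(70, y) = 0 - (17 - 1*70) = 0 - (17 - 70) = 0 - 1*(-53) = 0 + 53 = 53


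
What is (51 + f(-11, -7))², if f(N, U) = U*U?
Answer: 10000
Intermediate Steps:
f(N, U) = U²
(51 + f(-11, -7))² = (51 + (-7)²)² = (51 + 49)² = 100² = 10000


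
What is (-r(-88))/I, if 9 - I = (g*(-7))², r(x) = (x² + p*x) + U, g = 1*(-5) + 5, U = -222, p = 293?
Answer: 18262/9 ≈ 2029.1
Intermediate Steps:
g = 0 (g = -5 + 5 = 0)
r(x) = -222 + x² + 293*x (r(x) = (x² + 293*x) - 222 = -222 + x² + 293*x)
I = 9 (I = 9 - (0*(-7))² = 9 - 1*0² = 9 - 1*0 = 9 + 0 = 9)
(-r(-88))/I = -(-222 + (-88)² + 293*(-88))/9 = -(-222 + 7744 - 25784)*(⅑) = -1*(-18262)*(⅑) = 18262*(⅑) = 18262/9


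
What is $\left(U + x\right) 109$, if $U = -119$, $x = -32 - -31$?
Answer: $-13080$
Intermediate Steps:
$x = -1$ ($x = -32 + 31 = -1$)
$\left(U + x\right) 109 = \left(-119 - 1\right) 109 = \left(-120\right) 109 = -13080$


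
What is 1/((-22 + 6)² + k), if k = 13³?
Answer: 1/2453 ≈ 0.00040766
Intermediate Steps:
k = 2197
1/((-22 + 6)² + k) = 1/((-22 + 6)² + 2197) = 1/((-16)² + 2197) = 1/(256 + 2197) = 1/2453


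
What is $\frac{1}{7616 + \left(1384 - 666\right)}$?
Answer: $\frac{1}{8334} \approx 0.00011999$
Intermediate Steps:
$\frac{1}{7616 + \left(1384 - 666\right)} = \frac{1}{7616 + 718} = \frac{1}{8334}$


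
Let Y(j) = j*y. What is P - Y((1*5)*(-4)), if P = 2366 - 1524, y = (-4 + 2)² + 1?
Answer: 942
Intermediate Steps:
y = 5 (y = (-2)² + 1 = 4 + 1 = 5)
Y(j) = 5*j (Y(j) = j*5 = 5*j)
P = 842
P - Y((1*5)*(-4)) = 842 - 5*(1*5)*(-4) = 842 - 5*5*(-4) = 842 - 5*(-20) = 842 - 1*(-100) = 842 + 100 = 942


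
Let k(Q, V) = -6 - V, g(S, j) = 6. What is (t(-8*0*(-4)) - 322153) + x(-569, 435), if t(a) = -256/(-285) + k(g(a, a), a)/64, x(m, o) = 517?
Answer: -2933312983/9120 ≈ -3.2164e+5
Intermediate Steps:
t(a) = 7337/9120 - a/64 (t(a) = -256/(-285) + (-6 - a)/64 = -256*(-1/285) + (-6 - a)*(1/64) = 256/285 + (-3/32 - a/64) = 7337/9120 - a/64)
(t(-8*0*(-4)) - 322153) + x(-569, 435) = ((7337/9120 - (-8*0)*(-4)/64) - 322153) + 517 = ((7337/9120 - 0*(-4)) - 322153) + 517 = ((7337/9120 - 1/64*0) - 322153) + 517 = ((7337/9120 + 0) - 322153) + 517 = (7337/9120 - 322153) + 517 = -2938028023/9120 + 517 = -2933312983/9120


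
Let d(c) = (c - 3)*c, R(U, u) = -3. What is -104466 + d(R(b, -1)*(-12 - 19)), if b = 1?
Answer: -96096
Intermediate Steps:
d(c) = c*(-3 + c) (d(c) = (-3 + c)*c = c*(-3 + c))
-104466 + d(R(b, -1)*(-12 - 19)) = -104466 + (-3*(-12 - 19))*(-3 - 3*(-12 - 19)) = -104466 + (-3*(-31))*(-3 - 3*(-31)) = -104466 + 93*(-3 + 93) = -104466 + 93*90 = -104466 + 8370 = -96096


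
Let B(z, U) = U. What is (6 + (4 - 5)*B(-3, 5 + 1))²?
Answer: 0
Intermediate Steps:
(6 + (4 - 5)*B(-3, 5 + 1))² = (6 + (4 - 5)*(5 + 1))² = (6 - 1*6)² = (6 - 6)² = 0² = 0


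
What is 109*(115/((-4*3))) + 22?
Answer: -12271/12 ≈ -1022.6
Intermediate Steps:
109*(115/((-4*3))) + 22 = 109*(115/(-12)) + 22 = 109*(115*(-1/12)) + 22 = 109*(-115/12) + 22 = -12535/12 + 22 = -12271/12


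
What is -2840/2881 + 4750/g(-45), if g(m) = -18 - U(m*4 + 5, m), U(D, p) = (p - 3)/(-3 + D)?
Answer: -611280295/2342253 ≈ -260.98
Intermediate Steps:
U(D, p) = (-3 + p)/(-3 + D)
g(m) = -18 - (-3 + m)/(2 + 4*m) (g(m) = -18 - (-3 + m)/(-3 + (m*4 + 5)) = -18 - (-3 + m)/(-3 + (4*m + 5)) = -18 - (-3 + m)/(-3 + (5 + 4*m)) = -18 - (-3 + m)/(2 + 4*m))
-2840/2881 + 4750/g(-45) = -2840/2881 + 4750/(((-33 - 73*(-45))/(2*(1 + 2*(-45))))) = -2840*1/2881 + 4750/(((-33 + 3285)/(2*(1 - 90)))) = -2840/2881 + 4750/(((1/2)*3252/(-89))) = -2840/2881 + 4750/(((1/2)*(-1/89)*3252)) = -2840/2881 + 4750/(-1626/89) = -2840/2881 + 4750*(-89/1626) = -2840/2881 - 211375/813 = -611280295/2342253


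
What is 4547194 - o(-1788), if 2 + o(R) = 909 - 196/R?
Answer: 2032190240/447 ≈ 4.5463e+6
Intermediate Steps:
o(R) = 907 - 196/R (o(R) = -2 + (909 - 196/R) = 907 - 196/R)
4547194 - o(-1788) = 4547194 - (907 - 196/(-1788)) = 4547194 - (907 - 196*(-1/1788)) = 4547194 - (907 + 49/447) = 4547194 - 1*405478/447 = 4547194 - 405478/447 = 2032190240/447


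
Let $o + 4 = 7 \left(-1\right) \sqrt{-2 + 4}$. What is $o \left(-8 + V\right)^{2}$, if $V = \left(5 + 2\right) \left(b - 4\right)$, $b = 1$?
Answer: $-3364 - 5887 \sqrt{2} \approx -11689.0$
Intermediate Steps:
$V = -21$ ($V = \left(5 + 2\right) \left(1 - 4\right) = 7 \left(-3\right) = -21$)
$o = -4 - 7 \sqrt{2}$ ($o = -4 + 7 \left(-1\right) \sqrt{-2 + 4} = -4 - 7 \sqrt{2} \approx -13.899$)
$o \left(-8 + V\right)^{2} = \left(-4 - 7 \sqrt{2}\right) \left(-8 - 21\right)^{2} = \left(-4 - 7 \sqrt{2}\right) \left(-29\right)^{2} = \left(-4 - 7 \sqrt{2}\right) 841 = -3364 - 5887 \sqrt{2}$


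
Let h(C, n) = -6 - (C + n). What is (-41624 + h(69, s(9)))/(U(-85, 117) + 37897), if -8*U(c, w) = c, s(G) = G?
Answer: -333664/303261 ≈ -1.1003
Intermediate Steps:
U(c, w) = -c/8
h(C, n) = -6 - C - n (h(C, n) = -6 + (-C - n) = -6 - C - n)
(-41624 + h(69, s(9)))/(U(-85, 117) + 37897) = (-41624 + (-6 - 1*69 - 1*9))/(-1/8*(-85) + 37897) = (-41624 + (-6 - 69 - 9))/(85/8 + 37897) = (-41624 - 84)/(303261/8) = -41708*8/303261 = -333664/303261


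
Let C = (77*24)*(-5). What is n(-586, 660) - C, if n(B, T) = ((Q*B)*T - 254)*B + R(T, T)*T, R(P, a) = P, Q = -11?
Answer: -2492461276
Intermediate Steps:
n(B, T) = T**2 + B*(-254 - 11*B*T) (n(B, T) = ((-11*B)*T - 254)*B + T*T = (-11*B*T - 254)*B + T**2 = (-254 - 11*B*T)*B + T**2 = B*(-254 - 11*B*T) + T**2 = T**2 + B*(-254 - 11*B*T))
C = -9240 (C = 1848*(-5) = -9240)
n(-586, 660) - C = (660**2 - 254*(-586) - 11*660*(-586)**2) - 1*(-9240) = (435600 + 148844 - 11*660*343396) + 9240 = (435600 + 148844 - 2493054960) + 9240 = -2492470516 + 9240 = -2492461276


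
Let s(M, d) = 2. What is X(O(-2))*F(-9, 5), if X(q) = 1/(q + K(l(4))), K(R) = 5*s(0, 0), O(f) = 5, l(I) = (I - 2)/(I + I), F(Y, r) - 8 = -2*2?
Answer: 4/15 ≈ 0.26667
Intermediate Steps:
F(Y, r) = 4 (F(Y, r) = 8 - 2*2 = 8 - 4 = 4)
l(I) = (-2 + I)/(2*I) (l(I) = (-2 + I)/((2*I)) = (-2 + I)*(1/(2*I)) = (-2 + I)/(2*I))
K(R) = 10 (K(R) = 5*2 = 10)
X(q) = 1/(10 + q) (X(q) = 1/(q + 10) = 1/(10 + q))
X(O(-2))*F(-9, 5) = 4/(10 + 5) = 4/15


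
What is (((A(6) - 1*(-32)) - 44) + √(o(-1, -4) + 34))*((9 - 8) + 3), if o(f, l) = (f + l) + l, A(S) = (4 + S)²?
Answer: 372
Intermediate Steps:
o(f, l) = f + 2*l
(((A(6) - 1*(-32)) - 44) + √(o(-1, -4) + 34))*((9 - 8) + 3) = ((((4 + 6)² - 1*(-32)) - 44) + √((-1 + 2*(-4)) + 34))*((9 - 8) + 3) = (((10² + 32) - 44) + √((-1 - 8) + 34))*(1 + 3) = (((100 + 32) - 44) + √(-9 + 34))*4 = ((132 - 44) + √25)*4 = (88 + 5)*4 = 93*4 = 372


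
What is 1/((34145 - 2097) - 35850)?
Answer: -1/3802 ≈ -0.00026302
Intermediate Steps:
1/((34145 - 2097) - 35850) = 1/(32048 - 35850) = 1/(-3802) = -1/3802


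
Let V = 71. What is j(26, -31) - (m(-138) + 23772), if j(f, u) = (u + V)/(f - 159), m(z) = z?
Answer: -3143362/133 ≈ -23634.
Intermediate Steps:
j(f, u) = (71 + u)/(-159 + f) (j(f, u) = (u + 71)/(f - 159) = (71 + u)/(-159 + f))
j(26, -31) - (m(-138) + 23772) = (71 - 31)/(-159 + 26) - (-138 + 23772) = 40/(-133) - 1*23634 = -1/133*40 - 23634 = -40/133 - 23634 = -3143362/133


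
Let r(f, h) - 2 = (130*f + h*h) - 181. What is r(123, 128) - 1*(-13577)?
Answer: 45772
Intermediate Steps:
r(f, h) = -179 + h² + 130*f (r(f, h) = 2 + ((130*f + h*h) - 181) = 2 + ((130*f + h²) - 181) = 2 + ((h² + 130*f) - 181) = 2 + (-181 + h² + 130*f) = -179 + h² + 130*f)
r(123, 128) - 1*(-13577) = (-179 + 128² + 130*123) - 1*(-13577) = (-179 + 16384 + 15990) + 13577 = 32195 + 13577 = 45772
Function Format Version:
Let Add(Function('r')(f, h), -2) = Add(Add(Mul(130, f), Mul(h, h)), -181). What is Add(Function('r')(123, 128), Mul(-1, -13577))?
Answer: 45772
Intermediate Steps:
Function('r')(f, h) = Add(-179, Pow(h, 2), Mul(130, f)) (Function('r')(f, h) = Add(2, Add(Add(Mul(130, f), Mul(h, h)), -181)) = Add(2, Add(Add(Mul(130, f), Pow(h, 2)), -181)) = Add(2, Add(Add(Pow(h, 2), Mul(130, f)), -181)) = Add(2, Add(-181, Pow(h, 2), Mul(130, f))) = Add(-179, Pow(h, 2), Mul(130, f)))
Add(Function('r')(123, 128), Mul(-1, -13577)) = Add(Add(-179, Pow(128, 2), Mul(130, 123)), Mul(-1, -13577)) = Add(Add(-179, 16384, 15990), 13577) = Add(32195, 13577) = 45772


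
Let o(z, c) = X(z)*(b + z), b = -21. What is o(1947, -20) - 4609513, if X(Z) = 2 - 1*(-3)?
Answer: -4599883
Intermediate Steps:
X(Z) = 5 (X(Z) = 2 + 3 = 5)
o(z, c) = -105 + 5*z (o(z, c) = 5*(-21 + z) = -105 + 5*z)
o(1947, -20) - 4609513 = (-105 + 5*1947) - 4609513 = (-105 + 9735) - 4609513 = 9630 - 4609513 = -4599883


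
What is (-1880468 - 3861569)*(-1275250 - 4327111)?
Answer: 32168964149357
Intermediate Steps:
(-1880468 - 3861569)*(-1275250 - 4327111) = -5742037*(-5602361) = 32168964149357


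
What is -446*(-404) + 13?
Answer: 180197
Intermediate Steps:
-446*(-404) + 13 = 180184 + 13 = 180197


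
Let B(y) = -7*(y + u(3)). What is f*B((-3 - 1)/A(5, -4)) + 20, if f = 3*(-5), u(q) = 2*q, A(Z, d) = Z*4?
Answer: 629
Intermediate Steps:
A(Z, d) = 4*Z
B(y) = -42 - 7*y (B(y) = -7*(y + 2*3) = -7*(y + 6) = -7*(6 + y) = -42 - 7*y)
f = -15
f*B((-3 - 1)/A(5, -4)) + 20 = -15*(-42 - 7*(-3 - 1)/(4*5)) + 20 = -15*(-42 - (-28)/20) + 20 = -15*(-42 - 7*(-1/5)) + 20 = -15*(-42 + 7/5) + 20 = -15*(-203/5) + 20 = 609 + 20 = 629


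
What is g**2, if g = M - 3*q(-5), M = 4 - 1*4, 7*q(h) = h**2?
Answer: 5625/49 ≈ 114.80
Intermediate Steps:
q(h) = h**2/7
M = 0 (M = 4 - 4 = 0)
g = -75/7 (g = 0 - 3*(-5)**2/7 = 0 - 3*25/7 = 0 - 75/7 = -75/7 ≈ -10.714)
g**2 = (-75/7)**2 = 5625/49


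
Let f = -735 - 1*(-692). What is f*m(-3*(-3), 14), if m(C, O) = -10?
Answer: 430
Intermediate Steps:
f = -43 (f = -735 + 692 = -43)
f*m(-3*(-3), 14) = -43*(-10) = 430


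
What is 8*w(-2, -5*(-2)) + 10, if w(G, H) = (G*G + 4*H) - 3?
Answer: 338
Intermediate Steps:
w(G, H) = -3 + G² + 4*H (w(G, H) = (G² + 4*H) - 3 = -3 + G² + 4*H)
8*w(-2, -5*(-2)) + 10 = 8*(-3 + (-2)² + 4*(-5*(-2))) + 10 = 8*(-3 + 4 + 4*10) + 10 = 8*(-3 + 4 + 40) + 10 = 8*41 + 10 = 328 + 10 = 338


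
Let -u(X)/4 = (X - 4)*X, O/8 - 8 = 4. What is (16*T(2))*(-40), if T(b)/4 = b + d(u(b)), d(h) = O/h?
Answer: -20480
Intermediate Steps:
O = 96 (O = 64 + 8*4 = 64 + 32 = 96)
u(X) = -4*X*(-4 + X) (u(X) = -4*(X - 4)*X = -4*(-4 + X)*X = -4*X*(-4 + X))
d(h) = 96/h
T(b) = 4*b + 96/(b*(4 - b)) (T(b) = 4*(b + 96/((4*b*(4 - b)))) = 4*(b + 96*(1/(4*b*(4 - b)))) = 4*(b + 24/(b*(4 - b))) = 4*b + 96/(b*(4 - b)))
(16*T(2))*(-40) = (16*(4*(-24 + 2**2*(-4 + 2))/(2*(-4 + 2))))*(-40) = (16*(4*(1/2)*(-24 + 4*(-2))/(-2)))*(-40) = (16*(4*(1/2)*(-1/2)*(-24 - 8)))*(-40) = (16*(4*(1/2)*(-1/2)*(-32)))*(-40) = (16*32)*(-40) = 512*(-40) = -20480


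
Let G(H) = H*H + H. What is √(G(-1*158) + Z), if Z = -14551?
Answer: √10255 ≈ 101.27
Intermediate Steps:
G(H) = H + H² (G(H) = H² + H = H + H²)
√(G(-1*158) + Z) = √((-1*158)*(1 - 1*158) - 14551) = √(-158*(1 - 158) - 14551) = √(-158*(-157) - 14551) = √(24806 - 14551) = √10255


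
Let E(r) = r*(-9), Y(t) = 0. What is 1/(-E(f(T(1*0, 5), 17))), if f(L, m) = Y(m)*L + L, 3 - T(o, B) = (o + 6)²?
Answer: -1/297 ≈ -0.0033670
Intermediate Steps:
T(o, B) = 3 - (6 + o)² (T(o, B) = 3 - (o + 6)² = 3 - (6 + o)²)
f(L, m) = L (f(L, m) = 0*L + L = 0 + L = L)
E(r) = -9*r
1/(-E(f(T(1*0, 5), 17))) = 1/(-(-9)*(3 - (6 + 1*0)²)) = 1/(-(-9)*(3 - (6 + 0)²)) = 1/(-(-9)*(3 - 1*6²)) = 1/(-(-9)*(3 - 1*36)) = 1/(-(-9)*(3 - 36)) = 1/(-(-9)*(-33)) = 1/(-1*297) = 1/(-297) = -1/297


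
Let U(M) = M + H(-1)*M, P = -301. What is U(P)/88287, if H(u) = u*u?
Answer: -602/88287 ≈ -0.0068187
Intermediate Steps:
H(u) = u²
U(M) = 2*M (U(M) = M + (-1)²*M = M + 1*M = M + M = 2*M)
U(P)/88287 = (2*(-301))/88287 = -602*1/88287 = -602/88287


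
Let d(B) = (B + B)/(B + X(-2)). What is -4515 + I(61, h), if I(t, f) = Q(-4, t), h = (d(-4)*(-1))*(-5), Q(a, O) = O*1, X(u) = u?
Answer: -4454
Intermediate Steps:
Q(a, O) = O
d(B) = 2*B/(-2 + B) (d(B) = (B + B)/(B - 2) = (2*B)/(-2 + B) = 2*B/(-2 + B))
h = 20/3 (h = ((2*(-4)/(-2 - 4))*(-1))*(-5) = ((2*(-4)/(-6))*(-1))*(-5) = ((2*(-4)*(-1/6))*(-1))*(-5) = ((4/3)*(-1))*(-5) = -4/3*(-5) = 20/3 ≈ 6.6667)
I(t, f) = t
-4515 + I(61, h) = -4515 + 61 = -4454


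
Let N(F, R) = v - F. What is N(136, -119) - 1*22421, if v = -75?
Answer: -22632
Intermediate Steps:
N(F, R) = -75 - F
N(136, -119) - 1*22421 = (-75 - 1*136) - 1*22421 = (-75 - 136) - 22421 = -211 - 22421 = -22632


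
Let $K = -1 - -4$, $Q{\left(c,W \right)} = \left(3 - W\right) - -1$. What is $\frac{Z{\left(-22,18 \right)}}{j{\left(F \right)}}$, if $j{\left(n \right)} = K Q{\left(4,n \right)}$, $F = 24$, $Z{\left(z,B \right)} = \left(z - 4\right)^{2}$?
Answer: $- \frac{169}{15} \approx -11.267$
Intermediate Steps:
$Q{\left(c,W \right)} = 4 - W$ ($Q{\left(c,W \right)} = \left(3 - W\right) + 1 = 4 - W$)
$K = 3$ ($K = -1 + 4 = 3$)
$Z{\left(z,B \right)} = \left(-4 + z\right)^{2}$
$j{\left(n \right)} = 12 - 3 n$ ($j{\left(n \right)} = 3 \left(4 - n\right) = 12 - 3 n$)
$\frac{Z{\left(-22,18 \right)}}{j{\left(F \right)}} = \frac{\left(-4 - 22\right)^{2}}{12 - 72} = \frac{\left(-26\right)^{2}}{12 - 72} = \frac{676}{-60} = 676 \left(- \frac{1}{60}\right) = - \frac{169}{15}$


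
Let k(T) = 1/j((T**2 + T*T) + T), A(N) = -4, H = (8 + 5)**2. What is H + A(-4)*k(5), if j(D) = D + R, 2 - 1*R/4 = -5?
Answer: 14023/83 ≈ 168.95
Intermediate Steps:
R = 28 (R = 8 - 4*(-5) = 8 + 20 = 28)
H = 169 (H = 13**2 = 169)
j(D) = 28 + D (j(D) = D + 28 = 28 + D)
k(T) = 1/(28 + T + 2*T**2) (k(T) = 1/(28 + ((T**2 + T*T) + T)) = 1/(28 + ((T**2 + T**2) + T)) = 1/(28 + (2*T**2 + T)) = 1/(28 + (T + 2*T**2)) = 1/(28 + T + 2*T**2))
H + A(-4)*k(5) = 169 - 4/(28 + 5*(1 + 2*5)) = 169 - 4/(28 + 5*(1 + 10)) = 169 - 4/(28 + 5*11) = 169 - 4/(28 + 55) = 169 - 4/83 = 14023/83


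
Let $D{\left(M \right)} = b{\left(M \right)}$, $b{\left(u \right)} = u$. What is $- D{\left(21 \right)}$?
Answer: $-21$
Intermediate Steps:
$D{\left(M \right)} = M$
$- D{\left(21 \right)} = \left(-1\right) 21 = -21$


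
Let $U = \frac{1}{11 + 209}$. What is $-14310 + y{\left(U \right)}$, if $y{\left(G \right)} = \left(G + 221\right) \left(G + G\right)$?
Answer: $- \frac{346253379}{24200} \approx -14308.0$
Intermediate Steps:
$U = \frac{1}{220} \approx 0.0045455$
$y{\left(G \right)} = 2 G \left(221 + G\right)$ ($y{\left(G \right)} = \left(221 + G\right) 2 G = 2 G \left(221 + G\right)$)
$-14310 + y{\left(U \right)} = -14310 + 2 \cdot \frac{1}{220} \left(221 + \frac{1}{220}\right) = -14310 + 2 \cdot \frac{1}{220} \cdot \frac{48621}{220} = -14310 + \frac{48621}{24200} = - \frac{346253379}{24200}$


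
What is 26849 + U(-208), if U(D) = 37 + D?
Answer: 26678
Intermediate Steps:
26849 + U(-208) = 26849 + (37 - 208) = 26849 - 171 = 26678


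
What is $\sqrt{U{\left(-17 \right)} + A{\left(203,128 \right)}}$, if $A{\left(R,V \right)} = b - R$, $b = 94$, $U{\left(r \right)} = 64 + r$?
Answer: $i \sqrt{62} \approx 7.874 i$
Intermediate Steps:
$A{\left(R,V \right)} = 94 - R$
$\sqrt{U{\left(-17 \right)} + A{\left(203,128 \right)}} = \sqrt{\left(64 - 17\right) + \left(94 - 203\right)} = \sqrt{47 + \left(94 - 203\right)} = \sqrt{47 - 109} = \sqrt{-62} = i \sqrt{62}$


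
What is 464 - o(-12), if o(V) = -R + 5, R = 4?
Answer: 463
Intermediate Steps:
o(V) = 1 (o(V) = -1*4 + 5 = -4 + 5 = 1)
464 - o(-12) = 464 - 1*1 = 464 - 1 = 463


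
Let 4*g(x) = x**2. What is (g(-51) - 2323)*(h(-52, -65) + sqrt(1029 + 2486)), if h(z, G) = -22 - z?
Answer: -100365/2 - 6691*sqrt(3515)/4 ≈ -1.4936e+5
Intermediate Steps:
g(x) = x**2/4
(g(-51) - 2323)*(h(-52, -65) + sqrt(1029 + 2486)) = ((1/4)*(-51)**2 - 2323)*((-22 - 1*(-52)) + sqrt(1029 + 2486)) = ((1/4)*2601 - 2323)*((-22 + 52) + sqrt(3515)) = (2601/4 - 2323)*(30 + sqrt(3515)) = -6691*(30 + sqrt(3515))/4 = -100365/2 - 6691*sqrt(3515)/4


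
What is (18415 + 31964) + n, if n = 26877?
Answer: 77256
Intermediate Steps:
(18415 + 31964) + n = (18415 + 31964) + 26877 = 50379 + 26877 = 77256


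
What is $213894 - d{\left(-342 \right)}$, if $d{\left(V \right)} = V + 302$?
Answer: $213934$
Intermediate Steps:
$d{\left(V \right)} = 302 + V$
$213894 - d{\left(-342 \right)} = 213894 - \left(302 - 342\right) = 213894 - -40 = 213894 + 40 = 213934$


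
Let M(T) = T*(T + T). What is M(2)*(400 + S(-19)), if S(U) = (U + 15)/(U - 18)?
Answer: 118432/37 ≈ 3200.9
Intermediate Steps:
S(U) = (15 + U)/(-18 + U)
M(T) = 2*T² (M(T) = T*(2*T) = 2*T²)
M(2)*(400 + S(-19)) = (2*2²)*(400 + (15 - 19)/(-18 - 19)) = (2*4)*(400 - 4/(-37)) = 8*(400 - 1/37*(-4)) = 8*(400 + 4/37) = 8*(14804/37) = 118432/37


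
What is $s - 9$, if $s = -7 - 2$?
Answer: $-18$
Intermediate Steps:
$s = -9$ ($s = -7 - 2 = -9$)
$s - 9 = -9 - 9 = -18$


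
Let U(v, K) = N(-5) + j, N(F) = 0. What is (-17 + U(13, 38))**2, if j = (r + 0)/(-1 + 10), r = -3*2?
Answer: 2809/9 ≈ 312.11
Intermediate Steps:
r = -6
j = -2/3 (j = (-6 + 0)/(-1 + 10) = -6/9 = -6*1/9 = -2/3 ≈ -0.66667)
U(v, K) = -2/3 (U(v, K) = 0 - 2/3 = -2/3)
(-17 + U(13, 38))**2 = (-17 - 2/3)**2 = (-53/3)**2 = 2809/9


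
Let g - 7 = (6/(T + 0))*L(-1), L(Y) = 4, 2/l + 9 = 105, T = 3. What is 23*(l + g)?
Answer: 16583/48 ≈ 345.48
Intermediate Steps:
l = 1/48 (l = 2/(-9 + 105) = 2/96 = 2*(1/96) = 1/48 ≈ 0.020833)
g = 15 (g = 7 + (6/(3 + 0))*4 = 7 + (6/3)*4 = 7 + ((⅓)*6)*4 = 7 + 2*4 = 7 + 8 = 15)
23*(l + g) = 23*(1/48 + 15) = 23*(721/48) = 16583/48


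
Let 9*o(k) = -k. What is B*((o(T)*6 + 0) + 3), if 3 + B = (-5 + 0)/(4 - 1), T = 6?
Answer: 14/3 ≈ 4.6667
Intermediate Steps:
B = -14/3 (B = -3 + (-5 + 0)/(4 - 1) = -3 - 5/3 = -14/3 ≈ -4.6667)
o(k) = -k/9 (o(k) = (-k)/9 = -k/9)
B*((o(T)*6 + 0) + 3) = -14*((-⅑*6*6 + 0) + 3)/3 = -14*((-⅔*6 + 0) + 3)/3 = -14*((-4 + 0) + 3)/3 = -14*(-4 + 3)/3 = -14/3*(-1) = 14/3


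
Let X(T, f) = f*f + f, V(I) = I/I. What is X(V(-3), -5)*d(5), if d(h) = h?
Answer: 100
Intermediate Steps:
V(I) = 1
X(T, f) = f + f**2 (X(T, f) = f**2 + f = f + f**2)
X(V(-3), -5)*d(5) = -5*(1 - 5)*5 = -5*(-4)*5 = 20*5 = 100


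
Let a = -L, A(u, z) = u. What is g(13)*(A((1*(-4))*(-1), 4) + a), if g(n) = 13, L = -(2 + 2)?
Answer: 104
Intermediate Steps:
L = -4 (L = -1*4 = -4)
a = 4 (a = -1*(-4) = 4)
g(13)*(A((1*(-4))*(-1), 4) + a) = 13*((1*(-4))*(-1) + 4) = 13*(-4*(-1) + 4) = 13*(4 + 4) = 13*8 = 104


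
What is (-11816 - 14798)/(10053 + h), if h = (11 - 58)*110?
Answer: -26614/4883 ≈ -5.4503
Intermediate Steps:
h = -5170 (h = -47*110 = -5170)
(-11816 - 14798)/(10053 + h) = (-11816 - 14798)/(10053 - 5170) = -26614/4883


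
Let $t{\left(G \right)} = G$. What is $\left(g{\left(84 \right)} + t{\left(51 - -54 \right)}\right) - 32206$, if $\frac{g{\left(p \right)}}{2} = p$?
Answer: $-31933$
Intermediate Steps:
$g{\left(p \right)} = 2 p$
$\left(g{\left(84 \right)} + t{\left(51 - -54 \right)}\right) - 32206 = \left(2 \cdot 84 + \left(51 - -54\right)\right) - 32206 = \left(168 + \left(51 + 54\right)\right) - 32206 = \left(168 + 105\right) - 32206 = 273 - 32206 = -31933$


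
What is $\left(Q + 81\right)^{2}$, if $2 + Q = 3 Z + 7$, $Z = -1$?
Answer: $6889$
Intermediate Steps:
$Q = 2$ ($Q = -2 + \left(3 \left(-1\right) + 7\right) = -2 + \left(-3 + 7\right) = -2 + 4 = 2$)
$\left(Q + 81\right)^{2} = \left(2 + 81\right)^{2} = 83^{2} = 6889$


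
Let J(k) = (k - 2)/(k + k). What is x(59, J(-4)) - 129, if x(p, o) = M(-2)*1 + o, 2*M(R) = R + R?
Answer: -521/4 ≈ -130.25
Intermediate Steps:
J(k) = (-2 + k)/(2*k) (J(k) = (-2 + k)/((2*k)) = (-2 + k)*(1/(2*k)) = (-2 + k)/(2*k))
M(R) = R (M(R) = (R + R)/2 = (2*R)/2 = R)
x(p, o) = -2 + o (x(p, o) = -2*1 + o = -2 + o)
x(59, J(-4)) - 129 = (-2 + (½)*(-2 - 4)/(-4)) - 129 = (-2 + (½)*(-¼)*(-6)) - 129 = (-2 + ¾) - 129 = -5/4 - 129 = -521/4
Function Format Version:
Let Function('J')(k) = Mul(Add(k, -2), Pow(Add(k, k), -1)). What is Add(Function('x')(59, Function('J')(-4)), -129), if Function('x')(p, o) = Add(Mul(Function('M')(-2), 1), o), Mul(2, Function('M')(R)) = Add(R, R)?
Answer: Rational(-521, 4) ≈ -130.25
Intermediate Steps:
Function('J')(k) = Mul(Rational(1, 2), Pow(k, -1), Add(-2, k)) (Function('J')(k) = Mul(Add(-2, k), Pow(Mul(2, k), -1)) = Mul(Add(-2, k), Mul(Rational(1, 2), Pow(k, -1))) = Mul(Rational(1, 2), Pow(k, -1), Add(-2, k)))
Function('M')(R) = R (Function('M')(R) = Mul(Rational(1, 2), Add(R, R)) = Mul(Rational(1, 2), Mul(2, R)) = R)
Function('x')(p, o) = Add(-2, o) (Function('x')(p, o) = Add(Mul(-2, 1), o) = Add(-2, o))
Add(Function('x')(59, Function('J')(-4)), -129) = Add(Add(-2, Mul(Rational(1, 2), Pow(-4, -1), Add(-2, -4))), -129) = Add(Add(-2, Mul(Rational(1, 2), Rational(-1, 4), -6)), -129) = Add(Add(-2, Rational(3, 4)), -129) = Add(Rational(-5, 4), -129) = Rational(-521, 4)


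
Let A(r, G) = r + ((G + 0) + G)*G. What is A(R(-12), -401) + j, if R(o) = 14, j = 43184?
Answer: 364800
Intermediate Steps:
A(r, G) = r + 2*G² (A(r, G) = r + (G + G)*G = r + (2*G)*G = r + 2*G²)
A(R(-12), -401) + j = (14 + 2*(-401)²) + 43184 = (14 + 2*160801) + 43184 = (14 + 321602) + 43184 = 321616 + 43184 = 364800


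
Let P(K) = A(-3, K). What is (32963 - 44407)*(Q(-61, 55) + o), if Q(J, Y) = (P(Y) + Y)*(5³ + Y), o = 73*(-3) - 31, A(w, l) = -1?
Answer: -108374680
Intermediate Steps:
P(K) = -1
o = -250 (o = -219 - 31 = -250)
Q(J, Y) = (-1 + Y)*(125 + Y) (Q(J, Y) = (-1 + Y)*(5³ + Y) = (-1 + Y)*(125 + Y))
(32963 - 44407)*(Q(-61, 55) + o) = (32963 - 44407)*((-125 + 55² + 124*55) - 250) = -11444*((-125 + 3025 + 6820) - 250) = -11444*(9720 - 250) = -11444*9470 = -108374680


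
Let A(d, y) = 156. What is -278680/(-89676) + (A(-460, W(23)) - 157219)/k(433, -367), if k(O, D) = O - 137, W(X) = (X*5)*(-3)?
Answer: -3500573077/6636024 ≈ -527.51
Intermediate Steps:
W(X) = -15*X (W(X) = (5*X)*(-3) = -15*X)
k(O, D) = -137 + O
-278680/(-89676) + (A(-460, W(23)) - 157219)/k(433, -367) = -278680/(-89676) + (156 - 157219)/(-137 + 433) = -278680*(-1/89676) - 157063/296 = 69670/22419 - 157063*1/296 = 69670/22419 - 157063/296 = -3500573077/6636024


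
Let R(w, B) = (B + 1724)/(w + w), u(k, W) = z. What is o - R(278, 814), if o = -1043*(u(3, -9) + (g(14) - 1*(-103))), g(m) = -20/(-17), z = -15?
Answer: -439591837/4726 ≈ -93016.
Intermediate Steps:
u(k, W) = -15
R(w, B) = (1724 + B)/(2*w) (R(w, B) = (1724 + B)/((2*w)) = (1724 + B)*(1/(2*w)) = (1724 + B)/(2*w))
g(m) = 20/17 (g(m) = -20*(-1/17) = 20/17)
o = -1581188/17 (o = -1043*(-15 + (20/17 - 1*(-103))) = -1043*(-15 + (20/17 + 103)) = -1043*(-15 + 1771/17) = -1043*1516/17 = -1581188/17 ≈ -93011.)
o - R(278, 814) = -1581188/17 - (1724 + 814)/(2*278) = -1581188/17 - 2538/(2*278) = -1581188/17 - 1*1269/278 = -1581188/17 - 1269/278 = -439591837/4726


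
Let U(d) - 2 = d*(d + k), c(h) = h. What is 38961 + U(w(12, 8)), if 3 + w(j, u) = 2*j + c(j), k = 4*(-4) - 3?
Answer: 39425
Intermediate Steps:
k = -19 (k = -16 - 3 = -19)
w(j, u) = -3 + 3*j (w(j, u) = -3 + (2*j + j) = -3 + 3*j)
U(d) = 2 + d*(-19 + d) (U(d) = 2 + d*(d - 19) = 2 + d*(-19 + d))
38961 + U(w(12, 8)) = 38961 + (2 + (-3 + 3*12)² - 19*(-3 + 3*12)) = 38961 + (2 + (-3 + 36)² - 19*(-3 + 36)) = 38961 + (2 + 33² - 19*33) = 38961 + (2 + 1089 - 627) = 38961 + 464 = 39425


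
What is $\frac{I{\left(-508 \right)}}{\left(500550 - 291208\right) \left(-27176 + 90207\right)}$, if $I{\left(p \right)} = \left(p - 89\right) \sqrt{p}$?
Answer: $- \frac{597 i \sqrt{127}}{6597517801} \approx - 1.0198 \cdot 10^{-6} i$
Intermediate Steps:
$I{\left(p \right)} = \sqrt{p} \left(-89 + p\right)$ ($I{\left(p \right)} = \left(-89 + p\right) \sqrt{p} = \sqrt{p} \left(-89 + p\right)$)
$\frac{I{\left(-508 \right)}}{\left(500550 - 291208\right) \left(-27176 + 90207\right)} = \frac{\sqrt{-508} \left(-89 - 508\right)}{\left(500550 - 291208\right) \left(-27176 + 90207\right)} = \frac{2 i \sqrt{127} \left(-597\right)}{209342 \cdot 63031} = \frac{\left(-1194\right) i \sqrt{127}}{13195035602} = - 1194 i \sqrt{127} \cdot \frac{1}{13195035602} = - \frac{597 i \sqrt{127}}{6597517801}$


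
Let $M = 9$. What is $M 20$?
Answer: $180$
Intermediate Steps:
$M 20 = 9 \cdot 20 = 180$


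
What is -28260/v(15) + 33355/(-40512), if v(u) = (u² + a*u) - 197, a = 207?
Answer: -1249370335/126924096 ≈ -9.8434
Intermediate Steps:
v(u) = -197 + u² + 207*u (v(u) = (u² + 207*u) - 197 = -197 + u² + 207*u)
-28260/v(15) + 33355/(-40512) = -28260/(-197 + 15² + 207*15) + 33355/(-40512) = -28260/(-197 + 225 + 3105) + 33355*(-1/40512) = -28260/3133 - 33355/40512 = -1249370335/126924096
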